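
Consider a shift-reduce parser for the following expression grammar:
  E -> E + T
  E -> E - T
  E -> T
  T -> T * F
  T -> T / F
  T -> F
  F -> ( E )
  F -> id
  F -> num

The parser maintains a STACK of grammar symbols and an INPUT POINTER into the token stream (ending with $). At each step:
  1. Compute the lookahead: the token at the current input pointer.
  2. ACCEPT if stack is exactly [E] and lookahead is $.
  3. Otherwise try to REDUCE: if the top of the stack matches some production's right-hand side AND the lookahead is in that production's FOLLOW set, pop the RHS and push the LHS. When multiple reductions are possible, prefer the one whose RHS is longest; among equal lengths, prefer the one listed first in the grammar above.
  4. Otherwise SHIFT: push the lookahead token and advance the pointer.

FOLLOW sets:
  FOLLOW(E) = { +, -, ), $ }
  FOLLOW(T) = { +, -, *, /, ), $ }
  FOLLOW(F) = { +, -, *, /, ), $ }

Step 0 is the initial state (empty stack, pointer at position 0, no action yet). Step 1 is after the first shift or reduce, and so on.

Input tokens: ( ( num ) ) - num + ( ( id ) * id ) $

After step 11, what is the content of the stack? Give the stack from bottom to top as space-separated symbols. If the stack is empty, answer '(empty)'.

Step 1: shift (. Stack=[(] ptr=1 lookahead=( remaining=[( num ) ) - num + ( ( id ) * id ) $]
Step 2: shift (. Stack=[( (] ptr=2 lookahead=num remaining=[num ) ) - num + ( ( id ) * id ) $]
Step 3: shift num. Stack=[( ( num] ptr=3 lookahead=) remaining=[) ) - num + ( ( id ) * id ) $]
Step 4: reduce F->num. Stack=[( ( F] ptr=3 lookahead=) remaining=[) ) - num + ( ( id ) * id ) $]
Step 5: reduce T->F. Stack=[( ( T] ptr=3 lookahead=) remaining=[) ) - num + ( ( id ) * id ) $]
Step 6: reduce E->T. Stack=[( ( E] ptr=3 lookahead=) remaining=[) ) - num + ( ( id ) * id ) $]
Step 7: shift ). Stack=[( ( E )] ptr=4 lookahead=) remaining=[) - num + ( ( id ) * id ) $]
Step 8: reduce F->( E ). Stack=[( F] ptr=4 lookahead=) remaining=[) - num + ( ( id ) * id ) $]
Step 9: reduce T->F. Stack=[( T] ptr=4 lookahead=) remaining=[) - num + ( ( id ) * id ) $]
Step 10: reduce E->T. Stack=[( E] ptr=4 lookahead=) remaining=[) - num + ( ( id ) * id ) $]
Step 11: shift ). Stack=[( E )] ptr=5 lookahead=- remaining=[- num + ( ( id ) * id ) $]

Answer: ( E )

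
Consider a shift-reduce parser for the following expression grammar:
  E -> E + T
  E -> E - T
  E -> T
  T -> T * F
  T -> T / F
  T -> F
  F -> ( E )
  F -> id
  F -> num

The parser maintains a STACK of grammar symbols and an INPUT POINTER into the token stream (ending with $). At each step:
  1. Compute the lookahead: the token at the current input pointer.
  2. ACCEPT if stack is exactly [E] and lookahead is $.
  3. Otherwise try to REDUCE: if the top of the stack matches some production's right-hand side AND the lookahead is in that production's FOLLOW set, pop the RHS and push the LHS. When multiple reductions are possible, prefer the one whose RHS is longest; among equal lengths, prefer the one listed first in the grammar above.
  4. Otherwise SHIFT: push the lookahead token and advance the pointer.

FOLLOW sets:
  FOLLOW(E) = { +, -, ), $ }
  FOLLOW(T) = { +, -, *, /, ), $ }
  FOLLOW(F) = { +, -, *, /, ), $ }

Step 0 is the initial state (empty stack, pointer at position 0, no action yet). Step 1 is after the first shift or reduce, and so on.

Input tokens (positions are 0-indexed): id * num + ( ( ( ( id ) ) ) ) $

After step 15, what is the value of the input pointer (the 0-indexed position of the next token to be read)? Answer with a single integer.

Answer: 9

Derivation:
Step 1: shift id. Stack=[id] ptr=1 lookahead=* remaining=[* num + ( ( ( ( id ) ) ) ) $]
Step 2: reduce F->id. Stack=[F] ptr=1 lookahead=* remaining=[* num + ( ( ( ( id ) ) ) ) $]
Step 3: reduce T->F. Stack=[T] ptr=1 lookahead=* remaining=[* num + ( ( ( ( id ) ) ) ) $]
Step 4: shift *. Stack=[T *] ptr=2 lookahead=num remaining=[num + ( ( ( ( id ) ) ) ) $]
Step 5: shift num. Stack=[T * num] ptr=3 lookahead=+ remaining=[+ ( ( ( ( id ) ) ) ) $]
Step 6: reduce F->num. Stack=[T * F] ptr=3 lookahead=+ remaining=[+ ( ( ( ( id ) ) ) ) $]
Step 7: reduce T->T * F. Stack=[T] ptr=3 lookahead=+ remaining=[+ ( ( ( ( id ) ) ) ) $]
Step 8: reduce E->T. Stack=[E] ptr=3 lookahead=+ remaining=[+ ( ( ( ( id ) ) ) ) $]
Step 9: shift +. Stack=[E +] ptr=4 lookahead=( remaining=[( ( ( ( id ) ) ) ) $]
Step 10: shift (. Stack=[E + (] ptr=5 lookahead=( remaining=[( ( ( id ) ) ) ) $]
Step 11: shift (. Stack=[E + ( (] ptr=6 lookahead=( remaining=[( ( id ) ) ) ) $]
Step 12: shift (. Stack=[E + ( ( (] ptr=7 lookahead=( remaining=[( id ) ) ) ) $]
Step 13: shift (. Stack=[E + ( ( ( (] ptr=8 lookahead=id remaining=[id ) ) ) ) $]
Step 14: shift id. Stack=[E + ( ( ( ( id] ptr=9 lookahead=) remaining=[) ) ) ) $]
Step 15: reduce F->id. Stack=[E + ( ( ( ( F] ptr=9 lookahead=) remaining=[) ) ) ) $]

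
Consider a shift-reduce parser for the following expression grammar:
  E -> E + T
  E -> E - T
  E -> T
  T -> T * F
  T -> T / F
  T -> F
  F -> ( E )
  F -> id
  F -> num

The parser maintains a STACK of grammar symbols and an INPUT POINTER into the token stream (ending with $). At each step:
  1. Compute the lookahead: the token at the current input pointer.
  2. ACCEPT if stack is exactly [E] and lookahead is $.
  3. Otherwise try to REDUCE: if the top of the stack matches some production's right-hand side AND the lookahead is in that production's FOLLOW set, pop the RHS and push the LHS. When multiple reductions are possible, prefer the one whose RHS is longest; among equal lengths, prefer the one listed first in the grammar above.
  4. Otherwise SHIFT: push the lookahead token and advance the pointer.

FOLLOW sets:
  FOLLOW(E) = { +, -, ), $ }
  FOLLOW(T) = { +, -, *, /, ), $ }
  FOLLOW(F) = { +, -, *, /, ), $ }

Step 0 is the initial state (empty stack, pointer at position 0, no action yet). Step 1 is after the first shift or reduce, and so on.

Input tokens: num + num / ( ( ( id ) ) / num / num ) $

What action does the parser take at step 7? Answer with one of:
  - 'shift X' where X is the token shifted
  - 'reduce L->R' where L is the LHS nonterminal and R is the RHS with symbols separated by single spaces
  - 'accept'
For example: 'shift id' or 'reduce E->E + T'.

Answer: reduce F->num

Derivation:
Step 1: shift num. Stack=[num] ptr=1 lookahead=+ remaining=[+ num / ( ( ( id ) ) / num / num ) $]
Step 2: reduce F->num. Stack=[F] ptr=1 lookahead=+ remaining=[+ num / ( ( ( id ) ) / num / num ) $]
Step 3: reduce T->F. Stack=[T] ptr=1 lookahead=+ remaining=[+ num / ( ( ( id ) ) / num / num ) $]
Step 4: reduce E->T. Stack=[E] ptr=1 lookahead=+ remaining=[+ num / ( ( ( id ) ) / num / num ) $]
Step 5: shift +. Stack=[E +] ptr=2 lookahead=num remaining=[num / ( ( ( id ) ) / num / num ) $]
Step 6: shift num. Stack=[E + num] ptr=3 lookahead=/ remaining=[/ ( ( ( id ) ) / num / num ) $]
Step 7: reduce F->num. Stack=[E + F] ptr=3 lookahead=/ remaining=[/ ( ( ( id ) ) / num / num ) $]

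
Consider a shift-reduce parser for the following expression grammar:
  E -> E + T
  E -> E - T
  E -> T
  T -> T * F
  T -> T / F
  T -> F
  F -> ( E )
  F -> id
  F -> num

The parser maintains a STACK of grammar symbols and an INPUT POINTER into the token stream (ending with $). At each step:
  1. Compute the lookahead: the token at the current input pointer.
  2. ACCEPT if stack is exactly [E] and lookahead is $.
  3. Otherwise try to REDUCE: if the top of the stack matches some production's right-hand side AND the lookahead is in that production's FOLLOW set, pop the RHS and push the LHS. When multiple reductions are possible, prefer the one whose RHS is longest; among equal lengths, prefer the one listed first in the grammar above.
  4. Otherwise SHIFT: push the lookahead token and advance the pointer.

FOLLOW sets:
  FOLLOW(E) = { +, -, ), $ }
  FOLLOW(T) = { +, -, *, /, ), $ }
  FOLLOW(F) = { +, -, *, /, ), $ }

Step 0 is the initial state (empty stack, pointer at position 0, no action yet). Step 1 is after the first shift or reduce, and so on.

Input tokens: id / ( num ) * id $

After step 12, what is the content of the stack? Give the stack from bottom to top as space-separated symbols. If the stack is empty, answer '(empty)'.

Answer: T

Derivation:
Step 1: shift id. Stack=[id] ptr=1 lookahead=/ remaining=[/ ( num ) * id $]
Step 2: reduce F->id. Stack=[F] ptr=1 lookahead=/ remaining=[/ ( num ) * id $]
Step 3: reduce T->F. Stack=[T] ptr=1 lookahead=/ remaining=[/ ( num ) * id $]
Step 4: shift /. Stack=[T /] ptr=2 lookahead=( remaining=[( num ) * id $]
Step 5: shift (. Stack=[T / (] ptr=3 lookahead=num remaining=[num ) * id $]
Step 6: shift num. Stack=[T / ( num] ptr=4 lookahead=) remaining=[) * id $]
Step 7: reduce F->num. Stack=[T / ( F] ptr=4 lookahead=) remaining=[) * id $]
Step 8: reduce T->F. Stack=[T / ( T] ptr=4 lookahead=) remaining=[) * id $]
Step 9: reduce E->T. Stack=[T / ( E] ptr=4 lookahead=) remaining=[) * id $]
Step 10: shift ). Stack=[T / ( E )] ptr=5 lookahead=* remaining=[* id $]
Step 11: reduce F->( E ). Stack=[T / F] ptr=5 lookahead=* remaining=[* id $]
Step 12: reduce T->T / F. Stack=[T] ptr=5 lookahead=* remaining=[* id $]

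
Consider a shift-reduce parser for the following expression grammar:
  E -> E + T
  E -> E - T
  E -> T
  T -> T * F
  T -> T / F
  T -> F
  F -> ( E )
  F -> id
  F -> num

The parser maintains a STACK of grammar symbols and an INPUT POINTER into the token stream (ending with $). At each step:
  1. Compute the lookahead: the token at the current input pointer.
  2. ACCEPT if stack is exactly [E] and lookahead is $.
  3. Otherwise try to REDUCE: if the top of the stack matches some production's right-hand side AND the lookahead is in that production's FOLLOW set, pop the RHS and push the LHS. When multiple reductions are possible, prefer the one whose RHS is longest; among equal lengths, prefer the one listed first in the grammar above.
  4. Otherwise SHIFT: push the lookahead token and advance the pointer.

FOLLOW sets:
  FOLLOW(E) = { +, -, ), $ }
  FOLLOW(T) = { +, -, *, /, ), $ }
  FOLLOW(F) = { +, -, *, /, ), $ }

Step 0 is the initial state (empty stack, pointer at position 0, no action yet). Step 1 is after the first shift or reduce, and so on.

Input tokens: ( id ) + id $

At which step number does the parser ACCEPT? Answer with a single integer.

Step 1: shift (. Stack=[(] ptr=1 lookahead=id remaining=[id ) + id $]
Step 2: shift id. Stack=[( id] ptr=2 lookahead=) remaining=[) + id $]
Step 3: reduce F->id. Stack=[( F] ptr=2 lookahead=) remaining=[) + id $]
Step 4: reduce T->F. Stack=[( T] ptr=2 lookahead=) remaining=[) + id $]
Step 5: reduce E->T. Stack=[( E] ptr=2 lookahead=) remaining=[) + id $]
Step 6: shift ). Stack=[( E )] ptr=3 lookahead=+ remaining=[+ id $]
Step 7: reduce F->( E ). Stack=[F] ptr=3 lookahead=+ remaining=[+ id $]
Step 8: reduce T->F. Stack=[T] ptr=3 lookahead=+ remaining=[+ id $]
Step 9: reduce E->T. Stack=[E] ptr=3 lookahead=+ remaining=[+ id $]
Step 10: shift +. Stack=[E +] ptr=4 lookahead=id remaining=[id $]
Step 11: shift id. Stack=[E + id] ptr=5 lookahead=$ remaining=[$]
Step 12: reduce F->id. Stack=[E + F] ptr=5 lookahead=$ remaining=[$]
Step 13: reduce T->F. Stack=[E + T] ptr=5 lookahead=$ remaining=[$]
Step 14: reduce E->E + T. Stack=[E] ptr=5 lookahead=$ remaining=[$]
Step 15: accept. Stack=[E] ptr=5 lookahead=$ remaining=[$]

Answer: 15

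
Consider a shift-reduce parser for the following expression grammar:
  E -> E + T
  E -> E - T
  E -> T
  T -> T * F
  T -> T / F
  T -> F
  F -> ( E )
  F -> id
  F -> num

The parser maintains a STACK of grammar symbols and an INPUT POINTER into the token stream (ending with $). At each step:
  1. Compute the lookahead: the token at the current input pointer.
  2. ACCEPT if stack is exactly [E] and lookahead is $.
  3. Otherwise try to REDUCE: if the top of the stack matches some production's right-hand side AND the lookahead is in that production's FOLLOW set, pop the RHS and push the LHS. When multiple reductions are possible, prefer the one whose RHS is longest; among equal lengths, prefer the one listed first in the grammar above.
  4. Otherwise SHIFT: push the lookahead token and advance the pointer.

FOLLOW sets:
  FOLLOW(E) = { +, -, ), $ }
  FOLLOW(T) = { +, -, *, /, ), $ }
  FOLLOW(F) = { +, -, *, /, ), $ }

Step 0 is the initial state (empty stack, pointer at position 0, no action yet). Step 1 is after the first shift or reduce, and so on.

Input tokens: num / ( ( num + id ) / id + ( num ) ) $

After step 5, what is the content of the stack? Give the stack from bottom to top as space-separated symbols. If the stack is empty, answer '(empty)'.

Step 1: shift num. Stack=[num] ptr=1 lookahead=/ remaining=[/ ( ( num + id ) / id + ( num ) ) $]
Step 2: reduce F->num. Stack=[F] ptr=1 lookahead=/ remaining=[/ ( ( num + id ) / id + ( num ) ) $]
Step 3: reduce T->F. Stack=[T] ptr=1 lookahead=/ remaining=[/ ( ( num + id ) / id + ( num ) ) $]
Step 4: shift /. Stack=[T /] ptr=2 lookahead=( remaining=[( ( num + id ) / id + ( num ) ) $]
Step 5: shift (. Stack=[T / (] ptr=3 lookahead=( remaining=[( num + id ) / id + ( num ) ) $]

Answer: T / (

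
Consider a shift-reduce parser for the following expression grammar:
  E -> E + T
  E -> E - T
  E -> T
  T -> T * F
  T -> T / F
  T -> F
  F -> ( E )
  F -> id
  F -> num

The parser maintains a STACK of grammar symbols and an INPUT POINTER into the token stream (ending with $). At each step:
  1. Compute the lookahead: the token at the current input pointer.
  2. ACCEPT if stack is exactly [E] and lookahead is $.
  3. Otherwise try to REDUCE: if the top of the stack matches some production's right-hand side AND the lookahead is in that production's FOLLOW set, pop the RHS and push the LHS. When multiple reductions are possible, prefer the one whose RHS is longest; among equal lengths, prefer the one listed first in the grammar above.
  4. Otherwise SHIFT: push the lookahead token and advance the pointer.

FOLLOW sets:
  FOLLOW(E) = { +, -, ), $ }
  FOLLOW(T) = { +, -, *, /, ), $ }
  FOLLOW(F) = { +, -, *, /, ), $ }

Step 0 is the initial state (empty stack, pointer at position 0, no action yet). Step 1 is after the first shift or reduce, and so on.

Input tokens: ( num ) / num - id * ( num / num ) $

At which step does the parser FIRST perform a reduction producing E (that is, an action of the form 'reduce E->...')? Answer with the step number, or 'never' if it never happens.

Answer: 5

Derivation:
Step 1: shift (. Stack=[(] ptr=1 lookahead=num remaining=[num ) / num - id * ( num / num ) $]
Step 2: shift num. Stack=[( num] ptr=2 lookahead=) remaining=[) / num - id * ( num / num ) $]
Step 3: reduce F->num. Stack=[( F] ptr=2 lookahead=) remaining=[) / num - id * ( num / num ) $]
Step 4: reduce T->F. Stack=[( T] ptr=2 lookahead=) remaining=[) / num - id * ( num / num ) $]
Step 5: reduce E->T. Stack=[( E] ptr=2 lookahead=) remaining=[) / num - id * ( num / num ) $]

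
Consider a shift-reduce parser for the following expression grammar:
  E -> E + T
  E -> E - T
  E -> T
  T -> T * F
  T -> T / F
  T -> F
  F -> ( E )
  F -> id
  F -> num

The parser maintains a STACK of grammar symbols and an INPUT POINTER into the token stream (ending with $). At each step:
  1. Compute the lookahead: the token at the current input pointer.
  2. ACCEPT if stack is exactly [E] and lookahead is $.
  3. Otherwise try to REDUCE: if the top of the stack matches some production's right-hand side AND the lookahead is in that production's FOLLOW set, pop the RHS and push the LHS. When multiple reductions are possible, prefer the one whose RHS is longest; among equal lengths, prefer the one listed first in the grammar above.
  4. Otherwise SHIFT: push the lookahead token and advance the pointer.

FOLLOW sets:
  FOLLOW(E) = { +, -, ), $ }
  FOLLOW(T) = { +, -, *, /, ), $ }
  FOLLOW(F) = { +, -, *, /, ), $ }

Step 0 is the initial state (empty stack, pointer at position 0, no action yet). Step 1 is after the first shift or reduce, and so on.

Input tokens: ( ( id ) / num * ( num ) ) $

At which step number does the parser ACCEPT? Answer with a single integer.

Answer: 28

Derivation:
Step 1: shift (. Stack=[(] ptr=1 lookahead=( remaining=[( id ) / num * ( num ) ) $]
Step 2: shift (. Stack=[( (] ptr=2 lookahead=id remaining=[id ) / num * ( num ) ) $]
Step 3: shift id. Stack=[( ( id] ptr=3 lookahead=) remaining=[) / num * ( num ) ) $]
Step 4: reduce F->id. Stack=[( ( F] ptr=3 lookahead=) remaining=[) / num * ( num ) ) $]
Step 5: reduce T->F. Stack=[( ( T] ptr=3 lookahead=) remaining=[) / num * ( num ) ) $]
Step 6: reduce E->T. Stack=[( ( E] ptr=3 lookahead=) remaining=[) / num * ( num ) ) $]
Step 7: shift ). Stack=[( ( E )] ptr=4 lookahead=/ remaining=[/ num * ( num ) ) $]
Step 8: reduce F->( E ). Stack=[( F] ptr=4 lookahead=/ remaining=[/ num * ( num ) ) $]
Step 9: reduce T->F. Stack=[( T] ptr=4 lookahead=/ remaining=[/ num * ( num ) ) $]
Step 10: shift /. Stack=[( T /] ptr=5 lookahead=num remaining=[num * ( num ) ) $]
Step 11: shift num. Stack=[( T / num] ptr=6 lookahead=* remaining=[* ( num ) ) $]
Step 12: reduce F->num. Stack=[( T / F] ptr=6 lookahead=* remaining=[* ( num ) ) $]
Step 13: reduce T->T / F. Stack=[( T] ptr=6 lookahead=* remaining=[* ( num ) ) $]
Step 14: shift *. Stack=[( T *] ptr=7 lookahead=( remaining=[( num ) ) $]
Step 15: shift (. Stack=[( T * (] ptr=8 lookahead=num remaining=[num ) ) $]
Step 16: shift num. Stack=[( T * ( num] ptr=9 lookahead=) remaining=[) ) $]
Step 17: reduce F->num. Stack=[( T * ( F] ptr=9 lookahead=) remaining=[) ) $]
Step 18: reduce T->F. Stack=[( T * ( T] ptr=9 lookahead=) remaining=[) ) $]
Step 19: reduce E->T. Stack=[( T * ( E] ptr=9 lookahead=) remaining=[) ) $]
Step 20: shift ). Stack=[( T * ( E )] ptr=10 lookahead=) remaining=[) $]
Step 21: reduce F->( E ). Stack=[( T * F] ptr=10 lookahead=) remaining=[) $]
Step 22: reduce T->T * F. Stack=[( T] ptr=10 lookahead=) remaining=[) $]
Step 23: reduce E->T. Stack=[( E] ptr=10 lookahead=) remaining=[) $]
Step 24: shift ). Stack=[( E )] ptr=11 lookahead=$ remaining=[$]
Step 25: reduce F->( E ). Stack=[F] ptr=11 lookahead=$ remaining=[$]
Step 26: reduce T->F. Stack=[T] ptr=11 lookahead=$ remaining=[$]
Step 27: reduce E->T. Stack=[E] ptr=11 lookahead=$ remaining=[$]
Step 28: accept. Stack=[E] ptr=11 lookahead=$ remaining=[$]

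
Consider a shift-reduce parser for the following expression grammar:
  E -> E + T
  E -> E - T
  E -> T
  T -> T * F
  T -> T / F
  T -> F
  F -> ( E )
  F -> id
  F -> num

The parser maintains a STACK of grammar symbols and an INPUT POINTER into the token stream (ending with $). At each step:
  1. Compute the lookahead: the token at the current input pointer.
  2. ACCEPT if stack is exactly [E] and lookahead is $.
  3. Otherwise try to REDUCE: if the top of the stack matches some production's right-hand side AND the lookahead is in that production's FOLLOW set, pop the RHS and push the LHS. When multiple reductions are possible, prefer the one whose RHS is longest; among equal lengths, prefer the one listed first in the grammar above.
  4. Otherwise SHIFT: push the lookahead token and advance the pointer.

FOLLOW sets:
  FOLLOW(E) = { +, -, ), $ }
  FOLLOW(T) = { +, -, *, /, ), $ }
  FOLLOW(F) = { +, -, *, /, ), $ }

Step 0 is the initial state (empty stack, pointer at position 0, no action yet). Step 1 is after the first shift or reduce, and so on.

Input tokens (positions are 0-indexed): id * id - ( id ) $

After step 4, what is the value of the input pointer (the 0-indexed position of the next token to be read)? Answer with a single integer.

Step 1: shift id. Stack=[id] ptr=1 lookahead=* remaining=[* id - ( id ) $]
Step 2: reduce F->id. Stack=[F] ptr=1 lookahead=* remaining=[* id - ( id ) $]
Step 3: reduce T->F. Stack=[T] ptr=1 lookahead=* remaining=[* id - ( id ) $]
Step 4: shift *. Stack=[T *] ptr=2 lookahead=id remaining=[id - ( id ) $]

Answer: 2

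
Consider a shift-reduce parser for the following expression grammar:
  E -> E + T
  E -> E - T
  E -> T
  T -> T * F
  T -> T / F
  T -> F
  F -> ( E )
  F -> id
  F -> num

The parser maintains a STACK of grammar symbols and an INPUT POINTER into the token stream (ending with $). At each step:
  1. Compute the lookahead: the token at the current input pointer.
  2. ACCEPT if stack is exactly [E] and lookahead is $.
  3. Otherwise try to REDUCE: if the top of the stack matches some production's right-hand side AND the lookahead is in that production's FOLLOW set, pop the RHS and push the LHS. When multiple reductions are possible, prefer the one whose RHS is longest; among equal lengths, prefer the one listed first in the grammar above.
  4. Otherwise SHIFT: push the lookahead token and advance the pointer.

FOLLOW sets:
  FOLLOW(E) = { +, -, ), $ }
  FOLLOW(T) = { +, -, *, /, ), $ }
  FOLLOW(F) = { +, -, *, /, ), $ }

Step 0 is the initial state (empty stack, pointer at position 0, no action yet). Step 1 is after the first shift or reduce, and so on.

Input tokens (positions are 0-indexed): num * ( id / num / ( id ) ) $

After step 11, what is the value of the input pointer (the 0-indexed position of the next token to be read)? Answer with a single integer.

Answer: 6

Derivation:
Step 1: shift num. Stack=[num] ptr=1 lookahead=* remaining=[* ( id / num / ( id ) ) $]
Step 2: reduce F->num. Stack=[F] ptr=1 lookahead=* remaining=[* ( id / num / ( id ) ) $]
Step 3: reduce T->F. Stack=[T] ptr=1 lookahead=* remaining=[* ( id / num / ( id ) ) $]
Step 4: shift *. Stack=[T *] ptr=2 lookahead=( remaining=[( id / num / ( id ) ) $]
Step 5: shift (. Stack=[T * (] ptr=3 lookahead=id remaining=[id / num / ( id ) ) $]
Step 6: shift id. Stack=[T * ( id] ptr=4 lookahead=/ remaining=[/ num / ( id ) ) $]
Step 7: reduce F->id. Stack=[T * ( F] ptr=4 lookahead=/ remaining=[/ num / ( id ) ) $]
Step 8: reduce T->F. Stack=[T * ( T] ptr=4 lookahead=/ remaining=[/ num / ( id ) ) $]
Step 9: shift /. Stack=[T * ( T /] ptr=5 lookahead=num remaining=[num / ( id ) ) $]
Step 10: shift num. Stack=[T * ( T / num] ptr=6 lookahead=/ remaining=[/ ( id ) ) $]
Step 11: reduce F->num. Stack=[T * ( T / F] ptr=6 lookahead=/ remaining=[/ ( id ) ) $]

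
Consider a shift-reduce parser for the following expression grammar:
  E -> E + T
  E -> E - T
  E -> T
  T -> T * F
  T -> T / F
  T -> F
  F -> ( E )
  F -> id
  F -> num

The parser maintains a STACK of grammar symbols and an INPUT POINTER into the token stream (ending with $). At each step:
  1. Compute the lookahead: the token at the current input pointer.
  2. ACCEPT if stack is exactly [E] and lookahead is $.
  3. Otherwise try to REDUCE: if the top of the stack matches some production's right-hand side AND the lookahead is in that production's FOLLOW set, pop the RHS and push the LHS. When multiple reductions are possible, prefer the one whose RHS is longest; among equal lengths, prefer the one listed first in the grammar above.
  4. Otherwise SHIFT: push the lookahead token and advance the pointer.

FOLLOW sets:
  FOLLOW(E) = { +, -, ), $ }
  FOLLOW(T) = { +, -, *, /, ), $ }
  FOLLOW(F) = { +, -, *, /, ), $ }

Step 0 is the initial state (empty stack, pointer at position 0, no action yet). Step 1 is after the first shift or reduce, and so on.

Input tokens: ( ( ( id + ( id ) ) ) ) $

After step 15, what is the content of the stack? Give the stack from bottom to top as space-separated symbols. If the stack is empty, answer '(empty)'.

Answer: ( ( ( E + F

Derivation:
Step 1: shift (. Stack=[(] ptr=1 lookahead=( remaining=[( ( id + ( id ) ) ) ) $]
Step 2: shift (. Stack=[( (] ptr=2 lookahead=( remaining=[( id + ( id ) ) ) ) $]
Step 3: shift (. Stack=[( ( (] ptr=3 lookahead=id remaining=[id + ( id ) ) ) ) $]
Step 4: shift id. Stack=[( ( ( id] ptr=4 lookahead=+ remaining=[+ ( id ) ) ) ) $]
Step 5: reduce F->id. Stack=[( ( ( F] ptr=4 lookahead=+ remaining=[+ ( id ) ) ) ) $]
Step 6: reduce T->F. Stack=[( ( ( T] ptr=4 lookahead=+ remaining=[+ ( id ) ) ) ) $]
Step 7: reduce E->T. Stack=[( ( ( E] ptr=4 lookahead=+ remaining=[+ ( id ) ) ) ) $]
Step 8: shift +. Stack=[( ( ( E +] ptr=5 lookahead=( remaining=[( id ) ) ) ) $]
Step 9: shift (. Stack=[( ( ( E + (] ptr=6 lookahead=id remaining=[id ) ) ) ) $]
Step 10: shift id. Stack=[( ( ( E + ( id] ptr=7 lookahead=) remaining=[) ) ) ) $]
Step 11: reduce F->id. Stack=[( ( ( E + ( F] ptr=7 lookahead=) remaining=[) ) ) ) $]
Step 12: reduce T->F. Stack=[( ( ( E + ( T] ptr=7 lookahead=) remaining=[) ) ) ) $]
Step 13: reduce E->T. Stack=[( ( ( E + ( E] ptr=7 lookahead=) remaining=[) ) ) ) $]
Step 14: shift ). Stack=[( ( ( E + ( E )] ptr=8 lookahead=) remaining=[) ) ) $]
Step 15: reduce F->( E ). Stack=[( ( ( E + F] ptr=8 lookahead=) remaining=[) ) ) $]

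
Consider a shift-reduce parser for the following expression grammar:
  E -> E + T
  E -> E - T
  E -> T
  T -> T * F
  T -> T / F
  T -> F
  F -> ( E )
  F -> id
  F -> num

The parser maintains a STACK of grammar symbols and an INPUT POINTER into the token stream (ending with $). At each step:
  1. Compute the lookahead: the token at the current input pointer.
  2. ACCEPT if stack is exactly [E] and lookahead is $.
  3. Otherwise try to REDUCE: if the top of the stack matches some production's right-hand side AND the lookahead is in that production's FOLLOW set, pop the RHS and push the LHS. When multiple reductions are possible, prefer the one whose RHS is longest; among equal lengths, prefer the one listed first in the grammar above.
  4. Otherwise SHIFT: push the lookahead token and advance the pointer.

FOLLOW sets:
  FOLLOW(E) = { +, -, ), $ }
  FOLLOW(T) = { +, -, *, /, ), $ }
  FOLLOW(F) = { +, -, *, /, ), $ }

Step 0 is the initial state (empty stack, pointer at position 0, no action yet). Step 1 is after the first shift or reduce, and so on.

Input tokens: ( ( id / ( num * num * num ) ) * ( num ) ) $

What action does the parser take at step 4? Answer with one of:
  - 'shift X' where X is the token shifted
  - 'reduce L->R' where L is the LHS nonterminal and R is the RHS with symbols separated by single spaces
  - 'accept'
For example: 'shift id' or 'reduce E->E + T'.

Answer: reduce F->id

Derivation:
Step 1: shift (. Stack=[(] ptr=1 lookahead=( remaining=[( id / ( num * num * num ) ) * ( num ) ) $]
Step 2: shift (. Stack=[( (] ptr=2 lookahead=id remaining=[id / ( num * num * num ) ) * ( num ) ) $]
Step 3: shift id. Stack=[( ( id] ptr=3 lookahead=/ remaining=[/ ( num * num * num ) ) * ( num ) ) $]
Step 4: reduce F->id. Stack=[( ( F] ptr=3 lookahead=/ remaining=[/ ( num * num * num ) ) * ( num ) ) $]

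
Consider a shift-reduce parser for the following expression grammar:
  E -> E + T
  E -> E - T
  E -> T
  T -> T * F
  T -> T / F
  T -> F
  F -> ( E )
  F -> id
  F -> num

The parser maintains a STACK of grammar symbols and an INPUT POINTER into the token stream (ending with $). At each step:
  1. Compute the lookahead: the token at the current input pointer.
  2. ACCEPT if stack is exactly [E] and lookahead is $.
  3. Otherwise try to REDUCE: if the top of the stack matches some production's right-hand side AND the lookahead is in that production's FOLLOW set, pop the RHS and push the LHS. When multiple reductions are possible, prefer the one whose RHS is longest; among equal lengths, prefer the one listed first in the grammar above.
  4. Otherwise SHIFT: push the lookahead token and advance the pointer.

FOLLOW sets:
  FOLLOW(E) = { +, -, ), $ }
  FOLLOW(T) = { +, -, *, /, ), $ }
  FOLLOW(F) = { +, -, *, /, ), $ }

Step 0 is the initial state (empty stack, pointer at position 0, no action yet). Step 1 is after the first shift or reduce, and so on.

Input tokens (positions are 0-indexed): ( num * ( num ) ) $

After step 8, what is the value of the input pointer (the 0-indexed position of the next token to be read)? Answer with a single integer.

Step 1: shift (. Stack=[(] ptr=1 lookahead=num remaining=[num * ( num ) ) $]
Step 2: shift num. Stack=[( num] ptr=2 lookahead=* remaining=[* ( num ) ) $]
Step 3: reduce F->num. Stack=[( F] ptr=2 lookahead=* remaining=[* ( num ) ) $]
Step 4: reduce T->F. Stack=[( T] ptr=2 lookahead=* remaining=[* ( num ) ) $]
Step 5: shift *. Stack=[( T *] ptr=3 lookahead=( remaining=[( num ) ) $]
Step 6: shift (. Stack=[( T * (] ptr=4 lookahead=num remaining=[num ) ) $]
Step 7: shift num. Stack=[( T * ( num] ptr=5 lookahead=) remaining=[) ) $]
Step 8: reduce F->num. Stack=[( T * ( F] ptr=5 lookahead=) remaining=[) ) $]

Answer: 5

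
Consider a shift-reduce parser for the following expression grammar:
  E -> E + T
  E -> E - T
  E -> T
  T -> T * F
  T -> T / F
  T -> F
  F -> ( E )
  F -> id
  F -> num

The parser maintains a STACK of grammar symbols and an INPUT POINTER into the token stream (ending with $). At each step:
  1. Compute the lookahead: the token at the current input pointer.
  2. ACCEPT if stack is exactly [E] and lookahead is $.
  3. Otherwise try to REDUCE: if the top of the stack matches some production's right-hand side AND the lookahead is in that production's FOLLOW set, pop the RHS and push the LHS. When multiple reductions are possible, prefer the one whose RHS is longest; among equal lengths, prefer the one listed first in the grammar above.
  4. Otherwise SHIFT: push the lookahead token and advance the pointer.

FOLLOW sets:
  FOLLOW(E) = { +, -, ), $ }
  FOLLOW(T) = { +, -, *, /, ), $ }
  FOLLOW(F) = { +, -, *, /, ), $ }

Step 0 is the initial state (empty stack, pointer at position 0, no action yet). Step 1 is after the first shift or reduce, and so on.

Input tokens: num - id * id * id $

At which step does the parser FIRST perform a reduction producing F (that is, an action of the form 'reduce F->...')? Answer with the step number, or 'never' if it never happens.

Step 1: shift num. Stack=[num] ptr=1 lookahead=- remaining=[- id * id * id $]
Step 2: reduce F->num. Stack=[F] ptr=1 lookahead=- remaining=[- id * id * id $]

Answer: 2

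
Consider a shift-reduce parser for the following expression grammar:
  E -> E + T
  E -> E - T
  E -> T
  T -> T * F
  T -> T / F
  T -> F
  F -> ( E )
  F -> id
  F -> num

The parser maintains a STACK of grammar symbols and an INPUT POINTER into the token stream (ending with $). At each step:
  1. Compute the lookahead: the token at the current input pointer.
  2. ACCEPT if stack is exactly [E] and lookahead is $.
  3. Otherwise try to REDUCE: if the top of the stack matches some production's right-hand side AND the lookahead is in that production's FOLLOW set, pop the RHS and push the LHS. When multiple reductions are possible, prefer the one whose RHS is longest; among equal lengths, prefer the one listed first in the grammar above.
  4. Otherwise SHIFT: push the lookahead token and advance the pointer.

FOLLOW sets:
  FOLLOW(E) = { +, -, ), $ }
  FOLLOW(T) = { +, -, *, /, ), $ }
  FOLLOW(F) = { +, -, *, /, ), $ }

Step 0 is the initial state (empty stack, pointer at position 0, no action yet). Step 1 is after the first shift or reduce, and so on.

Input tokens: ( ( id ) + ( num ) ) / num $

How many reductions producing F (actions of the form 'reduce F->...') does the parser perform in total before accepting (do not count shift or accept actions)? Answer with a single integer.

Answer: 6

Derivation:
Step 1: shift (. Stack=[(] ptr=1 lookahead=( remaining=[( id ) + ( num ) ) / num $]
Step 2: shift (. Stack=[( (] ptr=2 lookahead=id remaining=[id ) + ( num ) ) / num $]
Step 3: shift id. Stack=[( ( id] ptr=3 lookahead=) remaining=[) + ( num ) ) / num $]
Step 4: reduce F->id. Stack=[( ( F] ptr=3 lookahead=) remaining=[) + ( num ) ) / num $]
Step 5: reduce T->F. Stack=[( ( T] ptr=3 lookahead=) remaining=[) + ( num ) ) / num $]
Step 6: reduce E->T. Stack=[( ( E] ptr=3 lookahead=) remaining=[) + ( num ) ) / num $]
Step 7: shift ). Stack=[( ( E )] ptr=4 lookahead=+ remaining=[+ ( num ) ) / num $]
Step 8: reduce F->( E ). Stack=[( F] ptr=4 lookahead=+ remaining=[+ ( num ) ) / num $]
Step 9: reduce T->F. Stack=[( T] ptr=4 lookahead=+ remaining=[+ ( num ) ) / num $]
Step 10: reduce E->T. Stack=[( E] ptr=4 lookahead=+ remaining=[+ ( num ) ) / num $]
Step 11: shift +. Stack=[( E +] ptr=5 lookahead=( remaining=[( num ) ) / num $]
Step 12: shift (. Stack=[( E + (] ptr=6 lookahead=num remaining=[num ) ) / num $]
Step 13: shift num. Stack=[( E + ( num] ptr=7 lookahead=) remaining=[) ) / num $]
Step 14: reduce F->num. Stack=[( E + ( F] ptr=7 lookahead=) remaining=[) ) / num $]
Step 15: reduce T->F. Stack=[( E + ( T] ptr=7 lookahead=) remaining=[) ) / num $]
Step 16: reduce E->T. Stack=[( E + ( E] ptr=7 lookahead=) remaining=[) ) / num $]
Step 17: shift ). Stack=[( E + ( E )] ptr=8 lookahead=) remaining=[) / num $]
Step 18: reduce F->( E ). Stack=[( E + F] ptr=8 lookahead=) remaining=[) / num $]
Step 19: reduce T->F. Stack=[( E + T] ptr=8 lookahead=) remaining=[) / num $]
Step 20: reduce E->E + T. Stack=[( E] ptr=8 lookahead=) remaining=[) / num $]
Step 21: shift ). Stack=[( E )] ptr=9 lookahead=/ remaining=[/ num $]
Step 22: reduce F->( E ). Stack=[F] ptr=9 lookahead=/ remaining=[/ num $]
Step 23: reduce T->F. Stack=[T] ptr=9 lookahead=/ remaining=[/ num $]
Step 24: shift /. Stack=[T /] ptr=10 lookahead=num remaining=[num $]
Step 25: shift num. Stack=[T / num] ptr=11 lookahead=$ remaining=[$]
Step 26: reduce F->num. Stack=[T / F] ptr=11 lookahead=$ remaining=[$]
Step 27: reduce T->T / F. Stack=[T] ptr=11 lookahead=$ remaining=[$]
Step 28: reduce E->T. Stack=[E] ptr=11 lookahead=$ remaining=[$]
Step 29: accept. Stack=[E] ptr=11 lookahead=$ remaining=[$]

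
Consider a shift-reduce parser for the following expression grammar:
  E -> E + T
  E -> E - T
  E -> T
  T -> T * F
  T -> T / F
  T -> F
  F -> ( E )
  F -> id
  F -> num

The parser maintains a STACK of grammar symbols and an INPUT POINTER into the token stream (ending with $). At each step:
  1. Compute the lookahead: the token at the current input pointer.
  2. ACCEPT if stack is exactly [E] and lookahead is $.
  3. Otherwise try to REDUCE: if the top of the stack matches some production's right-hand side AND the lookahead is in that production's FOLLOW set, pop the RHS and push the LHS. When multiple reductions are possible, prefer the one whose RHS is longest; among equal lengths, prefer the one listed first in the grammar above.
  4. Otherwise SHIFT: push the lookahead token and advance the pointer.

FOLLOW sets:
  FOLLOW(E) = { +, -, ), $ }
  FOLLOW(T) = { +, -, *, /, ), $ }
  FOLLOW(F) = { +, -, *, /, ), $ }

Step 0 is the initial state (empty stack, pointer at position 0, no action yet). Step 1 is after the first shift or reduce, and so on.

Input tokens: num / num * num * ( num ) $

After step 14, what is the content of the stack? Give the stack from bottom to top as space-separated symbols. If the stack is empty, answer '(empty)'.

Answer: T * ( num

Derivation:
Step 1: shift num. Stack=[num] ptr=1 lookahead=/ remaining=[/ num * num * ( num ) $]
Step 2: reduce F->num. Stack=[F] ptr=1 lookahead=/ remaining=[/ num * num * ( num ) $]
Step 3: reduce T->F. Stack=[T] ptr=1 lookahead=/ remaining=[/ num * num * ( num ) $]
Step 4: shift /. Stack=[T /] ptr=2 lookahead=num remaining=[num * num * ( num ) $]
Step 5: shift num. Stack=[T / num] ptr=3 lookahead=* remaining=[* num * ( num ) $]
Step 6: reduce F->num. Stack=[T / F] ptr=3 lookahead=* remaining=[* num * ( num ) $]
Step 7: reduce T->T / F. Stack=[T] ptr=3 lookahead=* remaining=[* num * ( num ) $]
Step 8: shift *. Stack=[T *] ptr=4 lookahead=num remaining=[num * ( num ) $]
Step 9: shift num. Stack=[T * num] ptr=5 lookahead=* remaining=[* ( num ) $]
Step 10: reduce F->num. Stack=[T * F] ptr=5 lookahead=* remaining=[* ( num ) $]
Step 11: reduce T->T * F. Stack=[T] ptr=5 lookahead=* remaining=[* ( num ) $]
Step 12: shift *. Stack=[T *] ptr=6 lookahead=( remaining=[( num ) $]
Step 13: shift (. Stack=[T * (] ptr=7 lookahead=num remaining=[num ) $]
Step 14: shift num. Stack=[T * ( num] ptr=8 lookahead=) remaining=[) $]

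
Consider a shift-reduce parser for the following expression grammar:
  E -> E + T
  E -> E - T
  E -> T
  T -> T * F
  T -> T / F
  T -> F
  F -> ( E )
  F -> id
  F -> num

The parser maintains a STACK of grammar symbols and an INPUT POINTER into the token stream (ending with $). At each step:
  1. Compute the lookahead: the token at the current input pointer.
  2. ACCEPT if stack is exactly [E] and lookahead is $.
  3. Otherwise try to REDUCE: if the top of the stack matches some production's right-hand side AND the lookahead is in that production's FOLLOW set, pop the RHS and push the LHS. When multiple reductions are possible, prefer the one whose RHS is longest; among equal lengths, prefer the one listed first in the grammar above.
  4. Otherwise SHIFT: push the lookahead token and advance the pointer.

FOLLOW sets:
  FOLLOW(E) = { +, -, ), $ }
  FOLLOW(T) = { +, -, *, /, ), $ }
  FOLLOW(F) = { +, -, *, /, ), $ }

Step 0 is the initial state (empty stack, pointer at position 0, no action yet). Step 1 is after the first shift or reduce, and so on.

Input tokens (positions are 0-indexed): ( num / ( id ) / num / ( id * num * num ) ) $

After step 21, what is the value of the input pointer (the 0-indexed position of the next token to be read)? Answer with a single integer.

Step 1: shift (. Stack=[(] ptr=1 lookahead=num remaining=[num / ( id ) / num / ( id * num * num ) ) $]
Step 2: shift num. Stack=[( num] ptr=2 lookahead=/ remaining=[/ ( id ) / num / ( id * num * num ) ) $]
Step 3: reduce F->num. Stack=[( F] ptr=2 lookahead=/ remaining=[/ ( id ) / num / ( id * num * num ) ) $]
Step 4: reduce T->F. Stack=[( T] ptr=2 lookahead=/ remaining=[/ ( id ) / num / ( id * num * num ) ) $]
Step 5: shift /. Stack=[( T /] ptr=3 lookahead=( remaining=[( id ) / num / ( id * num * num ) ) $]
Step 6: shift (. Stack=[( T / (] ptr=4 lookahead=id remaining=[id ) / num / ( id * num * num ) ) $]
Step 7: shift id. Stack=[( T / ( id] ptr=5 lookahead=) remaining=[) / num / ( id * num * num ) ) $]
Step 8: reduce F->id. Stack=[( T / ( F] ptr=5 lookahead=) remaining=[) / num / ( id * num * num ) ) $]
Step 9: reduce T->F. Stack=[( T / ( T] ptr=5 lookahead=) remaining=[) / num / ( id * num * num ) ) $]
Step 10: reduce E->T. Stack=[( T / ( E] ptr=5 lookahead=) remaining=[) / num / ( id * num * num ) ) $]
Step 11: shift ). Stack=[( T / ( E )] ptr=6 lookahead=/ remaining=[/ num / ( id * num * num ) ) $]
Step 12: reduce F->( E ). Stack=[( T / F] ptr=6 lookahead=/ remaining=[/ num / ( id * num * num ) ) $]
Step 13: reduce T->T / F. Stack=[( T] ptr=6 lookahead=/ remaining=[/ num / ( id * num * num ) ) $]
Step 14: shift /. Stack=[( T /] ptr=7 lookahead=num remaining=[num / ( id * num * num ) ) $]
Step 15: shift num. Stack=[( T / num] ptr=8 lookahead=/ remaining=[/ ( id * num * num ) ) $]
Step 16: reduce F->num. Stack=[( T / F] ptr=8 lookahead=/ remaining=[/ ( id * num * num ) ) $]
Step 17: reduce T->T / F. Stack=[( T] ptr=8 lookahead=/ remaining=[/ ( id * num * num ) ) $]
Step 18: shift /. Stack=[( T /] ptr=9 lookahead=( remaining=[( id * num * num ) ) $]
Step 19: shift (. Stack=[( T / (] ptr=10 lookahead=id remaining=[id * num * num ) ) $]
Step 20: shift id. Stack=[( T / ( id] ptr=11 lookahead=* remaining=[* num * num ) ) $]
Step 21: reduce F->id. Stack=[( T / ( F] ptr=11 lookahead=* remaining=[* num * num ) ) $]

Answer: 11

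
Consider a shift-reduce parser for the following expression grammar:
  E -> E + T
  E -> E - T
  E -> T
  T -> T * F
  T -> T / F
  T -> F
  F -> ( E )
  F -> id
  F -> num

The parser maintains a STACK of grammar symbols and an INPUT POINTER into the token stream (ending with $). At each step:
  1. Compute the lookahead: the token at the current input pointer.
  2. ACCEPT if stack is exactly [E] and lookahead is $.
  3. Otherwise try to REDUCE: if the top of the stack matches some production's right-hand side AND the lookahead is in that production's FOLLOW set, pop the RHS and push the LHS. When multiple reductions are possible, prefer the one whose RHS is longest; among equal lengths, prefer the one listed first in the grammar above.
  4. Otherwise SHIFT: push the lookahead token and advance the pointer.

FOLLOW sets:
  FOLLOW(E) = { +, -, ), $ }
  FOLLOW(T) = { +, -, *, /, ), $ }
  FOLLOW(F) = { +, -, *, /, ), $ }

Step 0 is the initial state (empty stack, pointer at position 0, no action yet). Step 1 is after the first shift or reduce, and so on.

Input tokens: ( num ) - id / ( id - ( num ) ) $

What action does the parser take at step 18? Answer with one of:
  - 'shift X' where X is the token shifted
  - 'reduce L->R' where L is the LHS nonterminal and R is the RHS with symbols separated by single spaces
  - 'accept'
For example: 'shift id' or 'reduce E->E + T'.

Answer: reduce T->F

Derivation:
Step 1: shift (. Stack=[(] ptr=1 lookahead=num remaining=[num ) - id / ( id - ( num ) ) $]
Step 2: shift num. Stack=[( num] ptr=2 lookahead=) remaining=[) - id / ( id - ( num ) ) $]
Step 3: reduce F->num. Stack=[( F] ptr=2 lookahead=) remaining=[) - id / ( id - ( num ) ) $]
Step 4: reduce T->F. Stack=[( T] ptr=2 lookahead=) remaining=[) - id / ( id - ( num ) ) $]
Step 5: reduce E->T. Stack=[( E] ptr=2 lookahead=) remaining=[) - id / ( id - ( num ) ) $]
Step 6: shift ). Stack=[( E )] ptr=3 lookahead=- remaining=[- id / ( id - ( num ) ) $]
Step 7: reduce F->( E ). Stack=[F] ptr=3 lookahead=- remaining=[- id / ( id - ( num ) ) $]
Step 8: reduce T->F. Stack=[T] ptr=3 lookahead=- remaining=[- id / ( id - ( num ) ) $]
Step 9: reduce E->T. Stack=[E] ptr=3 lookahead=- remaining=[- id / ( id - ( num ) ) $]
Step 10: shift -. Stack=[E -] ptr=4 lookahead=id remaining=[id / ( id - ( num ) ) $]
Step 11: shift id. Stack=[E - id] ptr=5 lookahead=/ remaining=[/ ( id - ( num ) ) $]
Step 12: reduce F->id. Stack=[E - F] ptr=5 lookahead=/ remaining=[/ ( id - ( num ) ) $]
Step 13: reduce T->F. Stack=[E - T] ptr=5 lookahead=/ remaining=[/ ( id - ( num ) ) $]
Step 14: shift /. Stack=[E - T /] ptr=6 lookahead=( remaining=[( id - ( num ) ) $]
Step 15: shift (. Stack=[E - T / (] ptr=7 lookahead=id remaining=[id - ( num ) ) $]
Step 16: shift id. Stack=[E - T / ( id] ptr=8 lookahead=- remaining=[- ( num ) ) $]
Step 17: reduce F->id. Stack=[E - T / ( F] ptr=8 lookahead=- remaining=[- ( num ) ) $]
Step 18: reduce T->F. Stack=[E - T / ( T] ptr=8 lookahead=- remaining=[- ( num ) ) $]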